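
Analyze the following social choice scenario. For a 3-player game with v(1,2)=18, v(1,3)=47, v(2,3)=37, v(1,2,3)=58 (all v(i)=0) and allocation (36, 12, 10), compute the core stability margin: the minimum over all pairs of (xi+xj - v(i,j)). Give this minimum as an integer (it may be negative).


Step 1: Slack for coalition (1,2): x1+x2 - v12 = 48 - 18 = 30
Step 2: Slack for coalition (1,3): x1+x3 - v13 = 46 - 47 = -1
Step 3: Slack for coalition (2,3): x2+x3 - v23 = 22 - 37 = -15
Step 4: Minimum slack = min(30, -1, -15) = -15, attained by (2,3); coalition (2,3) can block (slack < 0), so the allocation is not in the core

-15


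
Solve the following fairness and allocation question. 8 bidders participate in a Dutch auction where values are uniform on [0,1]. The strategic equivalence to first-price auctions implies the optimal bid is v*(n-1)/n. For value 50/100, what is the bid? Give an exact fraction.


Step 1: Dutch auctions are strategically equivalent to first-price auctions
Step 2: The equilibrium bid is b(v) = v*(n-1)/n
Step 3: b = 1/2 * 7/8
Step 4: b = 7/16

7/16


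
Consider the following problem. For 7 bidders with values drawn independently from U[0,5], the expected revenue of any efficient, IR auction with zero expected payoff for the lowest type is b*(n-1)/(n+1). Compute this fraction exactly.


Step 1: By Revenue Equivalence, expected revenue = b*(n-1)/(n+1)
Step 2: Substituting n = 7, b = 5
Step 3: Revenue = 5*(7-1)/(7+1) = 5*6/8
Step 4: Revenue = 30/8 = 15/4

15/4


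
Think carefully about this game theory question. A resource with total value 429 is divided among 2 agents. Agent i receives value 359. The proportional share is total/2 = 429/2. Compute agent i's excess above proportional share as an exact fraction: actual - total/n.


Step 1: Proportional share = 429/2
Step 2: Agent's actual allocation = 359
Step 3: Excess = 359 - 429/2 = 289/2

289/2


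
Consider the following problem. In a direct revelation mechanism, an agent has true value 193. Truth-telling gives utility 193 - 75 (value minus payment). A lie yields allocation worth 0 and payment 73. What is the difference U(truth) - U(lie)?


Step 1: U(truth) = value - payment = 193 - 75 = 118
Step 2: U(lie) = allocation - payment = 0 - 73 = -73
Step 3: IC gap = 118 - (-73) = 191

191


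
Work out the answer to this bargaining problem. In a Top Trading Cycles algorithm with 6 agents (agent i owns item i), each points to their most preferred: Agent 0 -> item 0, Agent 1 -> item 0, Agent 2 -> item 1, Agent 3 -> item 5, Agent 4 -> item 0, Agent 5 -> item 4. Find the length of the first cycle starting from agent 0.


Step 1: Trace the pointer graph from agent 0: 0 -> 0
Step 2: A cycle is detected when we revisit agent 0
Step 3: The cycle is: 0 -> 0
Step 4: Cycle length = 1

1


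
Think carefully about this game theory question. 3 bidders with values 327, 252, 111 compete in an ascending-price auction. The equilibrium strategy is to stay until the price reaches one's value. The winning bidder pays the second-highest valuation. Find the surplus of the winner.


Step 1: Identify the highest value: 327
Step 2: Identify the second-highest value: 252
Step 3: The final price = second-highest value = 252
Step 4: Surplus = 327 - 252 = 75

75


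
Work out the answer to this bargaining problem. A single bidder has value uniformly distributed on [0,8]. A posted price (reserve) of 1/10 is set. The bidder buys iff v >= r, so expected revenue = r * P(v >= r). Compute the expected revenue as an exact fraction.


Step 1: Posted price r = 1/10, value support [0,8]
Step 2: P(v >= r) = (8 - 1/10)/8 = 79/80
Step 3: Expected revenue = r * P(v >= r) = 1/10 * 79/80
Step 4: Revenue = 79/800

79/800


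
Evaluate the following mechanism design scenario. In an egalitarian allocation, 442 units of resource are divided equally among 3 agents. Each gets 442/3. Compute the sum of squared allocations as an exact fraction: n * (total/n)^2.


Step 1: Each agent's share = 442/3
Step 2: Square of each share = (442/3)^2 = 195364/9
Step 3: Sum of squares = 3 * 195364/9 = 195364/3

195364/3


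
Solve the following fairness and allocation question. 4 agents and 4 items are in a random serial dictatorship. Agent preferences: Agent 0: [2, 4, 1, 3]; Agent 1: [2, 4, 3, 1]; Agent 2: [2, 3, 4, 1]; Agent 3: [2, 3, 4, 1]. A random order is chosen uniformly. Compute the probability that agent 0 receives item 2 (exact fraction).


Step 1: Agent 0 wants item 2
Step 2: There are 24 possible orderings of agents
Step 3: In 6 orderings, agent 0 gets item 2
Step 4: Probability = 6/24 = 1/4

1/4


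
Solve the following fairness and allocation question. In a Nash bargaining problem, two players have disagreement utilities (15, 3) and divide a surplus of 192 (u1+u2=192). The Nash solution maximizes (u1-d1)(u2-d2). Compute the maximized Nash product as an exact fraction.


Step 1: The Nash solution splits surplus symmetrically above the disagreement point
Step 2: u1 = (total + d1 - d2)/2 = (192 + 15 - 3)/2 = 102
Step 3: u2 = (total - d1 + d2)/2 = (192 - 15 + 3)/2 = 90
Step 4: Nash product = (102 - 15) * (90 - 3)
Step 5: = 87 * 87 = 7569

7569


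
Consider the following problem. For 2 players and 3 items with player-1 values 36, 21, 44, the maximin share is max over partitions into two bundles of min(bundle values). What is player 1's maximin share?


Step 1: Item values = 36, 21, 44
Step 2: Enumerate all 2-bundle partitions and take the smaller bundle:
  Partition 1: {36} vs {21,44} -> bundles 36, 65; min = 36
  Partition 2: {21} vs {36,44} -> bundles 21, 80; min = 21
  Partition 3: {44} vs {36,21} -> bundles 44, 57; min = 44
Step 3: MMS = max(36, 21, 44) = 44

44


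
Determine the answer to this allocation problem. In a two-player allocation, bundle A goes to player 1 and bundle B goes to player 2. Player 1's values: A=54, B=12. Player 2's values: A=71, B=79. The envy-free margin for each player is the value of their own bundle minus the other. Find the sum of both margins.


Step 1: Player 1's margin = v1(A) - v1(B) = 54 - 12 = 42
Step 2: Player 2's margin = v2(B) - v2(A) = 79 - 71 = 8
Step 3: Total margin = 42 + 8 = 50

50


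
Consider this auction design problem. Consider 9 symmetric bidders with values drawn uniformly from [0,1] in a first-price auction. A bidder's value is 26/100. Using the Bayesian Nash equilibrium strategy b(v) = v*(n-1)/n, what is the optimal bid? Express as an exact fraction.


Step 1: The symmetric BNE bidding function is b(v) = v * (n-1) / n
Step 2: Substitute v = 13/50 and n = 9
Step 3: b = 13/50 * 8/9
Step 4: b = 52/225

52/225


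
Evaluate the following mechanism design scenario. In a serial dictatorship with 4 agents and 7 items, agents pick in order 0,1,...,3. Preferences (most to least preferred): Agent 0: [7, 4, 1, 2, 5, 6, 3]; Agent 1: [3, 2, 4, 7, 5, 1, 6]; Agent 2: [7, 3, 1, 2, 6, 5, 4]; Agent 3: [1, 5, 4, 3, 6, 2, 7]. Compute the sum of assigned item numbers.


Step 1: Agent 0 picks item 7
Step 2: Agent 1 picks item 3
Step 3: Agent 2 picks item 1
Step 4: Agent 3 picks item 5
Step 5: Sum = 7 + 3 + 1 + 5 = 16

16


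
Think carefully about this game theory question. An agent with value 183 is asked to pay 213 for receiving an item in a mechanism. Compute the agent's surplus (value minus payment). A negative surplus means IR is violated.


Step 1: Surplus = value - payment = 183 - 213 = -30
Step 2: IR is violated (surplus < 0)

-30


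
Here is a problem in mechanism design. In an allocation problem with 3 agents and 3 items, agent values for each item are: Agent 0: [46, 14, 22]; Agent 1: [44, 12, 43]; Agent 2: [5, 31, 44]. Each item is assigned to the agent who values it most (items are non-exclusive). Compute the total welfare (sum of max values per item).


Step 1: For each item, find the maximum value among all agents.
Step 2: Item 0 -> Agent 0 (value 46)
Step 3: Item 1 -> Agent 2 (value 31)
Step 4: Item 2 -> Agent 2 (value 44)
Step 5: Total welfare = 46 + 31 + 44 = 121

121


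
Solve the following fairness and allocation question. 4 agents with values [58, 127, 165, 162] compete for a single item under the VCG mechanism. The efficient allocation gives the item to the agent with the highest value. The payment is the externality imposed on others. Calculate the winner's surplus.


Step 1: The winner is the agent with the highest value: agent 2 with value 165
Step 2: Values of other agents: [58, 127, 162]
Step 3: VCG payment = max of others' values = 162
Step 4: Surplus = 165 - 162 = 3

3


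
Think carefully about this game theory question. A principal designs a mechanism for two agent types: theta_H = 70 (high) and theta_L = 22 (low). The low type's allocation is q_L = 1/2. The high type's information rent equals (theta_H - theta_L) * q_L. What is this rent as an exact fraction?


Step 1: theta_H - theta_L = 70 - 22 = 48
Step 2: Information rent = (theta_H - theta_L) * q_L
Step 3: = 48 * 1/2
Step 4: = 24

24


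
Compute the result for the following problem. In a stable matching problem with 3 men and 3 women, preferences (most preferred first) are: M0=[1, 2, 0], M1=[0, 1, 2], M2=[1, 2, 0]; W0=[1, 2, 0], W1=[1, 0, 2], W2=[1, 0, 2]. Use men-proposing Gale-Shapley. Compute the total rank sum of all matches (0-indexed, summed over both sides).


Step 1: Run Gale-Shapley (men propose, women hold best offer):
  M0 proposes to W1; she accepts
  M1 proposes to W0; she accepts
  M2 proposes to W1; rejected
  M2 proposes to W2; she accepts
Step 2: Final matching: W0-M1, W1-M0, W2-M2
Step 3: 0-indexed ranks (man's rank of his match, then woman's): 0 + 0 + 0 + 1 + 1 + 2
Step 4: Total rank sum = 4

4


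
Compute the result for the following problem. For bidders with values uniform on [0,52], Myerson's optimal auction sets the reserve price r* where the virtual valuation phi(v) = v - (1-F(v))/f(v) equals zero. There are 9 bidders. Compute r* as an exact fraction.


Step 1: For U[0,52], F(v) = v/52 and f(v) = 1/52
Step 2: phi(v) = v - (1 - v/52)/(1/52) = v - (52 - v) = 2v - 52
Step 3: Set phi(r*) = 0: 2r* - 52 = 0
Step 4: r* = 52/2 = 26 (the number of bidders n = 9 does not enter)

26


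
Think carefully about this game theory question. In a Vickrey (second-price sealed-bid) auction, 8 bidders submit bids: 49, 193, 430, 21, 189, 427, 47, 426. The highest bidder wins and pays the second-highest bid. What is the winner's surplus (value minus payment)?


Step 1: Sort bids in descending order: 430, 427, 426, 193, 189, 49, 47, 21
Step 2: The winning bid is the highest: 430
Step 3: The payment equals the second-highest bid: 427
Step 4: Surplus = winner's bid - payment = 430 - 427 = 3

3


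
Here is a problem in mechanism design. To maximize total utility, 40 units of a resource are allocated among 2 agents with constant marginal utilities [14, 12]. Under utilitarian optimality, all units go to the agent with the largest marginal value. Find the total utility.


Step 1: The marginal utilities are [14, 12]
Step 2: The highest marginal utility is 14
Step 3: All 40 units go to that agent
Step 4: Total utility = 14 * 40 = 560

560


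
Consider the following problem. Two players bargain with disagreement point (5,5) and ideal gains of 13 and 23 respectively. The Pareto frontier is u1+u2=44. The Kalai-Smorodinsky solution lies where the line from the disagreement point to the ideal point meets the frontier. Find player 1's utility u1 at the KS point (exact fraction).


Step 1: At the KS point, (u1-d1)/r1 = (u2-d2)/r2 = t and u1+u2 = 44
Step 2: u1 = d1 + r1*t and u2 = d2 + r2*t, so (d1 + r1*t) + (d2 + r2*t) = 44
Step 3: t = (44 - 5 - 5)/(13 + 23) = 34/36 = 17/18
Step 4: u1 = d1 + r1*t = 5 + 13 * 17/18 = 311/18
Step 5: (Check: u2 = d2 + r2*t = 481/18; u1+u2 = 311/18 + 481/18 = 44, on the frontier.)

311/18


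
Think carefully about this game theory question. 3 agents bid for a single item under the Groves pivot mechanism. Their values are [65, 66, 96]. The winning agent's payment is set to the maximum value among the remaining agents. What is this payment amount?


Step 1: The efficient winner is agent 2 with value 96
Step 2: Other agents' values: [65, 66]
Step 3: Pivot payment = max(others) = 66
Step 4: The winner pays 66

66


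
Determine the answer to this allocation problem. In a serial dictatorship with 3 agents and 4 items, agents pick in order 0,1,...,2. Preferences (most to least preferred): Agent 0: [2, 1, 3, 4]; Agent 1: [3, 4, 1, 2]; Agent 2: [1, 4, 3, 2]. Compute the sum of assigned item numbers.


Step 1: Agent 0 picks item 2
Step 2: Agent 1 picks item 3
Step 3: Agent 2 picks item 1
Step 4: Sum = 2 + 3 + 1 = 6

6


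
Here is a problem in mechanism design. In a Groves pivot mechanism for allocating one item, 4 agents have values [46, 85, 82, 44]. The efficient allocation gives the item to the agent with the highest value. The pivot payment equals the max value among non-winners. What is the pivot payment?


Step 1: The efficient winner is agent 1 with value 85
Step 2: Other agents' values: [46, 82, 44]
Step 3: Pivot payment = max(others) = 82
Step 4: The winner pays 82

82


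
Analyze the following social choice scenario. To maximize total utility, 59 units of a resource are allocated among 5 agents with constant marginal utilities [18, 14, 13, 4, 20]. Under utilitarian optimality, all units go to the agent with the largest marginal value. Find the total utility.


Step 1: The marginal utilities are [18, 14, 13, 4, 20]
Step 2: The highest marginal utility is 20
Step 3: All 59 units go to that agent
Step 4: Total utility = 20 * 59 = 1180

1180


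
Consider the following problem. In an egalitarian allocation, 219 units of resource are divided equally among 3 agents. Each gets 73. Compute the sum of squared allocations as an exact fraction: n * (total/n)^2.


Step 1: Each agent's share = 219/3 = 73
Step 2: Square of each share = (73)^2 = 5329
Step 3: Sum of squares = 3 * 5329 = 15987

15987


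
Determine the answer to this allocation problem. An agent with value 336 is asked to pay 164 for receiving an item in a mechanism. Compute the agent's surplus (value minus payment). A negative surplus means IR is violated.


Step 1: Surplus = value - payment = 336 - 164 = 172
Step 2: IR is satisfied (surplus >= 0)

172


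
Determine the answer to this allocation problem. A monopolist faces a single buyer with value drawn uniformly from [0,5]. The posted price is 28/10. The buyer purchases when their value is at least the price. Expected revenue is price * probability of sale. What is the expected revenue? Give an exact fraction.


Step 1: Posted price r = 14/5, value support [0,5]
Step 2: P(v >= r) = (5 - 14/5)/5 = 11/25
Step 3: Expected revenue = r * P(v >= r) = 14/5 * 11/25
Step 4: Revenue = 154/125

154/125


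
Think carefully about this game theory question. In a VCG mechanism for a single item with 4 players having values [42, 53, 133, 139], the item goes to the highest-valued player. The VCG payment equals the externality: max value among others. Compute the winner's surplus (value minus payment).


Step 1: The winner is the agent with the highest value: agent 3 with value 139
Step 2: Values of other agents: [42, 53, 133]
Step 3: VCG payment = max of others' values = 133
Step 4: Surplus = 139 - 133 = 6

6


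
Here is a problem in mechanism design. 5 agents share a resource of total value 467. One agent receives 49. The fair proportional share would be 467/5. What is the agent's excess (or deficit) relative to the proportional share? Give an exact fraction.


Step 1: Proportional share = 467/5
Step 2: Agent's actual allocation = 49
Step 3: Excess = 49 - 467/5 = -222/5

-222/5


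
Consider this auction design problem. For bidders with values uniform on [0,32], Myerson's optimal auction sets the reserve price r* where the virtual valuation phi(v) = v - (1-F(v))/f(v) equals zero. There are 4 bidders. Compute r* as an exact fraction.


Step 1: For U[0,32], F(v) = v/32 and f(v) = 1/32
Step 2: phi(v) = v - (1 - v/32)/(1/32) = v - (32 - v) = 2v - 32
Step 3: Set phi(r*) = 0: 2r* - 32 = 0
Step 4: r* = 32/2 = 16 (the number of bidders n = 4 does not enter)

16


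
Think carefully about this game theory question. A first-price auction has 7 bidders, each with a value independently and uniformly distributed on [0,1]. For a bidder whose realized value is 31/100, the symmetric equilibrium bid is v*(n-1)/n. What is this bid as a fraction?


Step 1: The symmetric BNE bidding function is b(v) = v * (n-1) / n
Step 2: Substitute v = 31/100 and n = 7
Step 3: b = 31/100 * 6/7
Step 4: b = 93/350

93/350


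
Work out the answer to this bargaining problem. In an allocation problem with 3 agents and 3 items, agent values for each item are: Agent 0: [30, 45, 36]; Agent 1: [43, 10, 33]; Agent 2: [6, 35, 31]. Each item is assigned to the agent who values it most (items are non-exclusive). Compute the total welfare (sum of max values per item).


Step 1: For each item, find the maximum value among all agents.
Step 2: Item 0 -> Agent 1 (value 43)
Step 3: Item 1 -> Agent 0 (value 45)
Step 4: Item 2 -> Agent 0 (value 36)
Step 5: Total welfare = 43 + 45 + 36 = 124

124


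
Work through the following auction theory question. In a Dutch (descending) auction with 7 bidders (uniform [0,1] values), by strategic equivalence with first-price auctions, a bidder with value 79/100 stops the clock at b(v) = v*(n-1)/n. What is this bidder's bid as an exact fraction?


Step 1: Dutch auctions are strategically equivalent to first-price auctions
Step 2: The equilibrium bid is b(v) = v*(n-1)/n
Step 3: b = 79/100 * 6/7
Step 4: b = 237/350

237/350


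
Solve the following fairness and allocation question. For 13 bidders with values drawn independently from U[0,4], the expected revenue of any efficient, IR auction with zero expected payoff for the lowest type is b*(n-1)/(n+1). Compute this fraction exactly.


Step 1: By Revenue Equivalence, expected revenue = b*(n-1)/(n+1)
Step 2: Substituting n = 13, b = 4
Step 3: Revenue = 4*(13-1)/(13+1) = 4*12/14
Step 4: Revenue = 48/14 = 24/7

24/7


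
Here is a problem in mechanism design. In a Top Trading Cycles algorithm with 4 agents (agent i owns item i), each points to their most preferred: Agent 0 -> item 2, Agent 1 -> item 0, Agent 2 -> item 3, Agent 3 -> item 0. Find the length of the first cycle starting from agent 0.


Step 1: Trace the pointer graph from agent 0: 0 -> 2 -> 3 -> 0
Step 2: A cycle is detected when we revisit agent 0
Step 3: The cycle is: 0 -> 2 -> 3 -> 0
Step 4: Cycle length = 3

3


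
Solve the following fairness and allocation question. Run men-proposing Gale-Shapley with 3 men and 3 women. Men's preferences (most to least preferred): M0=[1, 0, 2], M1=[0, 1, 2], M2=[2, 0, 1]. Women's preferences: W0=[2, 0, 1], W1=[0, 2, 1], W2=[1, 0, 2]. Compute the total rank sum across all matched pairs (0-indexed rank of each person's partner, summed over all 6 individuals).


Step 1: Run Gale-Shapley (men propose, women hold best offer):
  M0 proposes to W1; she accepts
  M1 proposes to W0; she accepts
  M2 proposes to W2; she accepts
Step 2: Final matching: W0-M1, W1-M0, W2-M2
Step 3: 0-indexed ranks (man's rank of his match, then woman's): 0 + 2 + 0 + 0 + 0 + 2
Step 4: Total rank sum = 4

4


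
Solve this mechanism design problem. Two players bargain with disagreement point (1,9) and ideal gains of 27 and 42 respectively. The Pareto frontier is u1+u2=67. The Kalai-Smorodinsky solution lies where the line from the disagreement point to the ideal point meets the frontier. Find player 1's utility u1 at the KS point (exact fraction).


Step 1: At the KS point, (u1-d1)/r1 = (u2-d2)/r2 = t and u1+u2 = 67
Step 2: u1 = d1 + r1*t and u2 = d2 + r2*t, so (d1 + r1*t) + (d2 + r2*t) = 67
Step 3: t = (67 - 1 - 9)/(27 + 42) = 57/69 = 19/23
Step 4: u1 = d1 + r1*t = 1 + 27 * 19/23 = 536/23
Step 5: (Check: u2 = d2 + r2*t = 1005/23; u1+u2 = 536/23 + 1005/23 = 67, on the frontier.)

536/23


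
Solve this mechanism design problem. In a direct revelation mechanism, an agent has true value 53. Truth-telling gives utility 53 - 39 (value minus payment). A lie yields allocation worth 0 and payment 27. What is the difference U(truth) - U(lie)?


Step 1: U(truth) = value - payment = 53 - 39 = 14
Step 2: U(lie) = allocation - payment = 0 - 27 = -27
Step 3: IC gap = 14 - (-27) = 41

41


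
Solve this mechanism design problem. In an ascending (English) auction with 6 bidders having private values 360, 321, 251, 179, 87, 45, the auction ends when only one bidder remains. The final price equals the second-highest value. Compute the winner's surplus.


Step 1: Identify the highest value: 360
Step 2: Identify the second-highest value: 321
Step 3: The final price = second-highest value = 321
Step 4: Surplus = 360 - 321 = 39

39


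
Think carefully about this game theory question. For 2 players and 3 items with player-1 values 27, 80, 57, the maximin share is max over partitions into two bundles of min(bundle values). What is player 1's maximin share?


Step 1: Item values = 27, 80, 57
Step 2: Enumerate all 2-bundle partitions and take the smaller bundle:
  Partition 1: {27} vs {80,57} -> bundles 27, 137; min = 27
  Partition 2: {80} vs {27,57} -> bundles 80, 84; min = 80
  Partition 3: {57} vs {27,80} -> bundles 57, 107; min = 57
Step 3: MMS = max(27, 80, 57) = 80

80


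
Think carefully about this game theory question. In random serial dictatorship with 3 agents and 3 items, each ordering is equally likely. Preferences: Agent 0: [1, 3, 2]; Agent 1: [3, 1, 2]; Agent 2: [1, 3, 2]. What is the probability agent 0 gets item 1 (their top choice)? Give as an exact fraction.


Step 1: Agent 0 wants item 1
Step 2: There are 6 possible orderings of agents
Step 3: In 3 orderings, agent 0 gets item 1
Step 4: Probability = 3/6 = 1/2

1/2


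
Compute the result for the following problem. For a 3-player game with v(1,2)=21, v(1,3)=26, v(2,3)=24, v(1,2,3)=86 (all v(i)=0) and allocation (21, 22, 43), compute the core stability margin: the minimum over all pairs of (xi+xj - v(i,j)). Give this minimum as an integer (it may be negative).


Step 1: Slack for coalition (1,2): x1+x2 - v12 = 43 - 21 = 22
Step 2: Slack for coalition (1,3): x1+x3 - v13 = 64 - 26 = 38
Step 3: Slack for coalition (2,3): x2+x3 - v23 = 65 - 24 = 41
Step 4: Minimum slack = min(22, 38, 41) = 22, attained by (1,2); no pair can gain by deviating, so the allocation is in the core

22


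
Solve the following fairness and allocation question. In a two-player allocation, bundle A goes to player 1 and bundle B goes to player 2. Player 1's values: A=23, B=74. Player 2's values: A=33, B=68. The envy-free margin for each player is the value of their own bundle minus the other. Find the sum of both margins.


Step 1: Player 1's margin = v1(A) - v1(B) = 23 - 74 = -51
Step 2: Player 2's margin = v2(B) - v2(A) = 68 - 33 = 35
Step 3: Total margin = -51 + 35 = -16

-16


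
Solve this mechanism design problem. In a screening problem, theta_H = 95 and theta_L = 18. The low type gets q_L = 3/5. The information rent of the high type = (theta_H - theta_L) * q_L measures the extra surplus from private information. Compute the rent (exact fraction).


Step 1: theta_H - theta_L = 95 - 18 = 77
Step 2: Information rent = (theta_H - theta_L) * q_L
Step 3: = 77 * 3/5
Step 4: = 231/5

231/5


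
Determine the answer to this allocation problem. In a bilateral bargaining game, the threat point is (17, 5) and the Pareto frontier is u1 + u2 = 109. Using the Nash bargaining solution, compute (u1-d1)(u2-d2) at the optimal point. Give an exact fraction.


Step 1: The Nash solution splits surplus symmetrically above the disagreement point
Step 2: u1 = (total + d1 - d2)/2 = (109 + 17 - 5)/2 = 121/2
Step 3: u2 = (total - d1 + d2)/2 = (109 - 17 + 5)/2 = 97/2
Step 4: Nash product = (121/2 - 17) * (97/2 - 5)
Step 5: = 87/2 * 87/2 = 7569/4

7569/4


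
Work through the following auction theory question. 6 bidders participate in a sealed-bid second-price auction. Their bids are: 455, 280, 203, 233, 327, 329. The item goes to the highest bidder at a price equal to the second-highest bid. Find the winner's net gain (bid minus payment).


Step 1: Sort bids in descending order: 455, 329, 327, 280, 233, 203
Step 2: The winning bid is the highest: 455
Step 3: The payment equals the second-highest bid: 329
Step 4: Surplus = winner's bid - payment = 455 - 329 = 126

126


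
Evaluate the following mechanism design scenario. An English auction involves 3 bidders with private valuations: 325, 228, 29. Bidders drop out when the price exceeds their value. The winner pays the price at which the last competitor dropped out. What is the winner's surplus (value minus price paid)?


Step 1: Identify the highest value: 325
Step 2: Identify the second-highest value: 228
Step 3: The final price = second-highest value = 228
Step 4: Surplus = 325 - 228 = 97

97


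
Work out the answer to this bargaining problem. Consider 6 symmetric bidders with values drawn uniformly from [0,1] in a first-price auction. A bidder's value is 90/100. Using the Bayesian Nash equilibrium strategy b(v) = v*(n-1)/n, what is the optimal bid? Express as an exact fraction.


Step 1: The symmetric BNE bidding function is b(v) = v * (n-1) / n
Step 2: Substitute v = 9/10 and n = 6
Step 3: b = 9/10 * 5/6
Step 4: b = 3/4

3/4


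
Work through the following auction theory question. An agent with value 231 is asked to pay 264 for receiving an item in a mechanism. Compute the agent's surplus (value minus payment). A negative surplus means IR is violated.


Step 1: Surplus = value - payment = 231 - 264 = -33
Step 2: IR is violated (surplus < 0)

-33


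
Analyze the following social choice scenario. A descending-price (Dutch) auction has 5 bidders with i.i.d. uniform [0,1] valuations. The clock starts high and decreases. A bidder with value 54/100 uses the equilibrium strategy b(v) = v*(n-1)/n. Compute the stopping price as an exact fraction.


Step 1: Dutch auctions are strategically equivalent to first-price auctions
Step 2: The equilibrium bid is b(v) = v*(n-1)/n
Step 3: b = 27/50 * 4/5
Step 4: b = 54/125

54/125


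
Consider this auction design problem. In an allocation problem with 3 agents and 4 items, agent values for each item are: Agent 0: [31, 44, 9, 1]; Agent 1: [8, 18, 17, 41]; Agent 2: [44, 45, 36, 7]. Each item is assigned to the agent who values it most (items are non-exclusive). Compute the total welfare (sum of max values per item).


Step 1: For each item, find the maximum value among all agents.
Step 2: Item 0 -> Agent 2 (value 44)
Step 3: Item 1 -> Agent 2 (value 45)
Step 4: Item 2 -> Agent 2 (value 36)
Step 5: Item 3 -> Agent 1 (value 41)
Step 6: Total welfare = 44 + 45 + 36 + 41 = 166

166


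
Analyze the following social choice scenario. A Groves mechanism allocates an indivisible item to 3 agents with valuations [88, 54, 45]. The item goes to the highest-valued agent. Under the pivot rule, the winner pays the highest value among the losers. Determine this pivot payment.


Step 1: The efficient winner is agent 0 with value 88
Step 2: Other agents' values: [54, 45]
Step 3: Pivot payment = max(others) = 54
Step 4: The winner pays 54

54


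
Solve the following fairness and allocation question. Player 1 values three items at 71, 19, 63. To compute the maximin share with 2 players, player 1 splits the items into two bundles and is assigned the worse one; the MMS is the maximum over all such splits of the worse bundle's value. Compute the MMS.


Step 1: Item values = 71, 19, 63
Step 2: Enumerate all 2-bundle partitions and take the smaller bundle:
  Partition 1: {71} vs {19,63} -> bundles 71, 82; min = 71
  Partition 2: {19} vs {71,63} -> bundles 19, 134; min = 19
  Partition 3: {63} vs {71,19} -> bundles 63, 90; min = 63
Step 3: MMS = max(71, 19, 63) = 71

71


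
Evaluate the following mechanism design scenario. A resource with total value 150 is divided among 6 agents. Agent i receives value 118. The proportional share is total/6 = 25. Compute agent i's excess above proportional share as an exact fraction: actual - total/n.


Step 1: Proportional share = 150/6 = 25
Step 2: Agent's actual allocation = 118
Step 3: Excess = 118 - 25 = 93

93


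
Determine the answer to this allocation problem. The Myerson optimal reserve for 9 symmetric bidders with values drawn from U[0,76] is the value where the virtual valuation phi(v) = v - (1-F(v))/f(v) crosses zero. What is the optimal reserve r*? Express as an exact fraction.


Step 1: For U[0,76], F(v) = v/76 and f(v) = 1/76
Step 2: phi(v) = v - (1 - v/76)/(1/76) = v - (76 - v) = 2v - 76
Step 3: Set phi(r*) = 0: 2r* - 76 = 0
Step 4: r* = 76/2 = 38 (the number of bidders n = 9 does not enter)

38


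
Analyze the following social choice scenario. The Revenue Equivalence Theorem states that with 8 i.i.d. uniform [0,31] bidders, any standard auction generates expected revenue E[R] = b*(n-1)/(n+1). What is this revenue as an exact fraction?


Step 1: By Revenue Equivalence, expected revenue = b*(n-1)/(n+1)
Step 2: Substituting n = 8, b = 31
Step 3: Revenue = 31*(8-1)/(8+1) = 31*7/9
Step 4: Revenue = 217/9

217/9


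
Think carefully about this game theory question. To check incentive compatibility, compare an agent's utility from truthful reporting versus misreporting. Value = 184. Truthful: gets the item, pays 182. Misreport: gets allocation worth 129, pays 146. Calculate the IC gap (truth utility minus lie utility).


Step 1: U(truth) = value - payment = 184 - 182 = 2
Step 2: U(lie) = allocation - payment = 129 - 146 = -17
Step 3: IC gap = 2 - (-17) = 19

19


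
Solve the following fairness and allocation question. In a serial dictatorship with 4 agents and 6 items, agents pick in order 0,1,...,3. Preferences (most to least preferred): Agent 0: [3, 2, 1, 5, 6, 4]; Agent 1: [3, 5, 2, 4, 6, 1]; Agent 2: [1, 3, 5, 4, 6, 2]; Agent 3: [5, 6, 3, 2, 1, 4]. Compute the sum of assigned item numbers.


Step 1: Agent 0 picks item 3
Step 2: Agent 1 picks item 5
Step 3: Agent 2 picks item 1
Step 4: Agent 3 picks item 6
Step 5: Sum = 3 + 5 + 1 + 6 = 15

15


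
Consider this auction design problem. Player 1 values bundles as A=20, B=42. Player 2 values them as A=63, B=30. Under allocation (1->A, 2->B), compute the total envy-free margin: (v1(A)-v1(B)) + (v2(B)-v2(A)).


Step 1: Player 1's margin = v1(A) - v1(B) = 20 - 42 = -22
Step 2: Player 2's margin = v2(B) - v2(A) = 30 - 63 = -33
Step 3: Total margin = -22 + -33 = -55

-55


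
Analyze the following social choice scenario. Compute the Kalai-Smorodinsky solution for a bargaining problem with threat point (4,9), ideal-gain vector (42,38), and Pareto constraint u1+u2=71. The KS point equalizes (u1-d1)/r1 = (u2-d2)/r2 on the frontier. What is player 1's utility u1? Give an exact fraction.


Step 1: At the KS point, (u1-d1)/r1 = (u2-d2)/r2 = t and u1+u2 = 71
Step 2: u1 = d1 + r1*t and u2 = d2 + r2*t, so (d1 + r1*t) + (d2 + r2*t) = 71
Step 3: t = (71 - 4 - 9)/(42 + 38) = 58/80 = 29/40
Step 4: u1 = d1 + r1*t = 4 + 42 * 29/40 = 689/20
Step 5: (Check: u2 = d2 + r2*t = 731/20; u1+u2 = 689/20 + 731/20 = 71, on the frontier.)

689/20


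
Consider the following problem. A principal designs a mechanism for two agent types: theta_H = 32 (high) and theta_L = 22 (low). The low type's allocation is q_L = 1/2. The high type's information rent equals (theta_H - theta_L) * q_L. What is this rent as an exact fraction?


Step 1: theta_H - theta_L = 32 - 22 = 10
Step 2: Information rent = (theta_H - theta_L) * q_L
Step 3: = 10 * 1/2
Step 4: = 5

5


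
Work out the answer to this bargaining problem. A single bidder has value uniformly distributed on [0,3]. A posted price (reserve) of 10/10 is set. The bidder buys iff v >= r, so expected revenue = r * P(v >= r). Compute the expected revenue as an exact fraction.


Step 1: Posted price r = 1, value support [0,3]
Step 2: P(v >= r) = (3 - 1)/3 = 2/3
Step 3: Expected revenue = r * P(v >= r) = 1 * 2/3
Step 4: Revenue = 2/3

2/3


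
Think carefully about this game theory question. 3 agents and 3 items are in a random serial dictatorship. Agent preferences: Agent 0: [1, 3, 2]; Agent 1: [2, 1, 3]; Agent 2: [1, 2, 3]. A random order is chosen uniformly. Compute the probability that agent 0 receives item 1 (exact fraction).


Step 1: Agent 0 wants item 1
Step 2: There are 6 possible orderings of agents
Step 3: In 3 orderings, agent 0 gets item 1
Step 4: Probability = 3/6 = 1/2

1/2


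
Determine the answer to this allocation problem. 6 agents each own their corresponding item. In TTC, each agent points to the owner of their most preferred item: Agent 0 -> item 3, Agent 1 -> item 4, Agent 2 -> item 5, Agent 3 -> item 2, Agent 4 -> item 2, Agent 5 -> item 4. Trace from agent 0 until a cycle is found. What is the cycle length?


Step 1: Trace the pointer graph from agent 0: 0 -> 3 -> 2 -> 5 -> 4 -> 2
Step 2: A cycle is detected when we revisit agent 2
Step 3: The cycle is: 2 -> 5 -> 4 -> 2
Step 4: Cycle length = 3

3


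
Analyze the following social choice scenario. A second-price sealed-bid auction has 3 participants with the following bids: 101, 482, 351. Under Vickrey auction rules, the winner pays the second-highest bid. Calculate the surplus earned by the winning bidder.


Step 1: Sort bids in descending order: 482, 351, 101
Step 2: The winning bid is the highest: 482
Step 3: The payment equals the second-highest bid: 351
Step 4: Surplus = winner's bid - payment = 482 - 351 = 131

131


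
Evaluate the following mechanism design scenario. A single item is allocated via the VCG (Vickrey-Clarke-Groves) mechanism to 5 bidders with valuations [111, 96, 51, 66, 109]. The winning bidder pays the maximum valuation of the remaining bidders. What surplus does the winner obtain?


Step 1: The winner is the agent with the highest value: agent 0 with value 111
Step 2: Values of other agents: [96, 51, 66, 109]
Step 3: VCG payment = max of others' values = 109
Step 4: Surplus = 111 - 109 = 2

2


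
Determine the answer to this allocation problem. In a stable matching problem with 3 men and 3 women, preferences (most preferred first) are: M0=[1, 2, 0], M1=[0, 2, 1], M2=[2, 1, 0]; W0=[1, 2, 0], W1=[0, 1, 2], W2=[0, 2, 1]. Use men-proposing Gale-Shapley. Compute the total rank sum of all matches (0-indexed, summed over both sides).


Step 1: Run Gale-Shapley (men propose, women hold best offer):
  M0 proposes to W1; she accepts
  M1 proposes to W0; she accepts
  M2 proposes to W2; she accepts
Step 2: Final matching: W0-M1, W1-M0, W2-M2
Step 3: 0-indexed ranks (man's rank of his match, then woman's): 0 + 0 + 0 + 0 + 0 + 1
Step 4: Total rank sum = 1

1


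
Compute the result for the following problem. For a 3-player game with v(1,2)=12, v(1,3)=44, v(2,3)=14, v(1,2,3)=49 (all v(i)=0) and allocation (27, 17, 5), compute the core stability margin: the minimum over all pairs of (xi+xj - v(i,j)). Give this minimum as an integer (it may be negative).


Step 1: Slack for coalition (1,2): x1+x2 - v12 = 44 - 12 = 32
Step 2: Slack for coalition (1,3): x1+x3 - v13 = 32 - 44 = -12
Step 3: Slack for coalition (2,3): x2+x3 - v23 = 22 - 14 = 8
Step 4: Minimum slack = min(32, -12, 8) = -12, attained by (1,3); coalition (1,3) can block (slack < 0), so the allocation is not in the core

-12


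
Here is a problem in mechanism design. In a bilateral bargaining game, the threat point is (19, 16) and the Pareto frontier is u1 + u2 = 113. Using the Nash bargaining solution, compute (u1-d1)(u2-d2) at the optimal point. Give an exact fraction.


Step 1: The Nash solution splits surplus symmetrically above the disagreement point
Step 2: u1 = (total + d1 - d2)/2 = (113 + 19 - 16)/2 = 58
Step 3: u2 = (total - d1 + d2)/2 = (113 - 19 + 16)/2 = 55
Step 4: Nash product = (58 - 19) * (55 - 16)
Step 5: = 39 * 39 = 1521

1521


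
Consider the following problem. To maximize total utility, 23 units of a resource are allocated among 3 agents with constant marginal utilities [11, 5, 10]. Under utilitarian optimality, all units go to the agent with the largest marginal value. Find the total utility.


Step 1: The marginal utilities are [11, 5, 10]
Step 2: The highest marginal utility is 11
Step 3: All 23 units go to that agent
Step 4: Total utility = 11 * 23 = 253

253


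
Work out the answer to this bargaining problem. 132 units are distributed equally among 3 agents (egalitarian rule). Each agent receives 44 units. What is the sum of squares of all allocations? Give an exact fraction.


Step 1: Each agent's share = 132/3 = 44
Step 2: Square of each share = (44)^2 = 1936
Step 3: Sum of squares = 3 * 1936 = 5808

5808


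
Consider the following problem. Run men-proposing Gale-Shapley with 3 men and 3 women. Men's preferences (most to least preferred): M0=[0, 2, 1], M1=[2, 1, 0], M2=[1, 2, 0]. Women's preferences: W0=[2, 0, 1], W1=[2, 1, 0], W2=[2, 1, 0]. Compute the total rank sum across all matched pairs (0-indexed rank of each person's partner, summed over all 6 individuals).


Step 1: Run Gale-Shapley (men propose, women hold best offer):
  M0 proposes to W0; she accepts
  M1 proposes to W2; she accepts
  M2 proposes to W1; she accepts
Step 2: Final matching: W0-M0, W1-M2, W2-M1
Step 3: 0-indexed ranks (man's rank of his match, then woman's): 0 + 1 + 0 + 0 + 0 + 1
Step 4: Total rank sum = 2

2


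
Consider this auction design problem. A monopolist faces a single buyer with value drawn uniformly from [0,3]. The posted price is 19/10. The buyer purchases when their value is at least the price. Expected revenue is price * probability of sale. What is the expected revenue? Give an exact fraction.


Step 1: Posted price r = 19/10, value support [0,3]
Step 2: P(v >= r) = (3 - 19/10)/3 = 11/30
Step 3: Expected revenue = r * P(v >= r) = 19/10 * 11/30
Step 4: Revenue = 209/300

209/300


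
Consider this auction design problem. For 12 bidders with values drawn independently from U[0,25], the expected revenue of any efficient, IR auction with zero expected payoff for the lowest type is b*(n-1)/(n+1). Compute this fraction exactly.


Step 1: By Revenue Equivalence, expected revenue = b*(n-1)/(n+1)
Step 2: Substituting n = 12, b = 25
Step 3: Revenue = 25*(12-1)/(12+1) = 25*11/13
Step 4: Revenue = 275/13

275/13


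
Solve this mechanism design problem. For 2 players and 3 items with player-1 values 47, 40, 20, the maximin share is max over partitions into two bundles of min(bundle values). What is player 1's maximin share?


Step 1: Item values = 47, 40, 20
Step 2: Enumerate all 2-bundle partitions and take the smaller bundle:
  Partition 1: {47} vs {40,20} -> bundles 47, 60; min = 47
  Partition 2: {40} vs {47,20} -> bundles 40, 67; min = 40
  Partition 3: {20} vs {47,40} -> bundles 20, 87; min = 20
Step 3: MMS = max(47, 40, 20) = 47

47


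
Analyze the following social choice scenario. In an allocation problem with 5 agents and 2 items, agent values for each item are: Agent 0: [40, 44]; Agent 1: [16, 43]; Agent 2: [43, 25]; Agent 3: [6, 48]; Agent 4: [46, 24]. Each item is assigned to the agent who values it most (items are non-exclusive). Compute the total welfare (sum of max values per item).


Step 1: For each item, find the maximum value among all agents.
Step 2: Item 0 -> Agent 4 (value 46)
Step 3: Item 1 -> Agent 3 (value 48)
Step 4: Total welfare = 46 + 48 = 94

94


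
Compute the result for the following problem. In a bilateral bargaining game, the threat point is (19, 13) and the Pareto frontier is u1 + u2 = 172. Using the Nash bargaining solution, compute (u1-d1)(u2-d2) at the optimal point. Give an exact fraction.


Step 1: The Nash solution splits surplus symmetrically above the disagreement point
Step 2: u1 = (total + d1 - d2)/2 = (172 + 19 - 13)/2 = 89
Step 3: u2 = (total - d1 + d2)/2 = (172 - 19 + 13)/2 = 83
Step 4: Nash product = (89 - 19) * (83 - 13)
Step 5: = 70 * 70 = 4900

4900


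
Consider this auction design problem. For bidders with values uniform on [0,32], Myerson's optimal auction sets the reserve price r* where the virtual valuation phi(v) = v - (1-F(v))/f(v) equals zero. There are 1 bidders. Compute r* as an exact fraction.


Step 1: For U[0,32], F(v) = v/32 and f(v) = 1/32
Step 2: phi(v) = v - (1 - v/32)/(1/32) = v - (32 - v) = 2v - 32
Step 3: Set phi(r*) = 0: 2r* - 32 = 0
Step 4: r* = 32/2 = 16 (the number of bidders n = 1 does not enter)

16
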